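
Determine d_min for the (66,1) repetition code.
d_min = 66 (the only two codewords are 0…0 and 1…1, differing in all 66 positions).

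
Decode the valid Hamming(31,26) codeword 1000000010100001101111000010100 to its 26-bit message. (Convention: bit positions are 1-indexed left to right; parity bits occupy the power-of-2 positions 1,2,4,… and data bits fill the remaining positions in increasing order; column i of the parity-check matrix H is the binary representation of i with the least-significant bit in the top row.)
Parity bits occupy power-of-2 positions; data bits are at positions {3,5,6,7,9,10,11,12,13,14,15,17,18,19,20,21,22,23,24,25,26,27,28,29,30,31} (1-indexed).
Extract: c[3]=0 c[5]=0 c[6]=0 c[7]=0 c[9]=1 c[10]=0 c[11]=1 c[12]=0 c[13]=0 c[14]=0 c[15]=0 c[17]=1 c[18]=0 c[19]=1 c[20]=1 c[21]=1 c[22]=1 c[23]=0 c[24]=0 c[25]=0 c[26]=0 c[27]=1 c[28]=0 c[29]=1 c[30]=0 c[31]=0
Data = 00001010000101111000010100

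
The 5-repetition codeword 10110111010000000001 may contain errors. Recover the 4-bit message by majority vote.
Split into 5-bit blocks and majority-vote each:
  block 1 = 10110: 3 ones, 2 zeros → 1
  block 2 = 11101: 4 ones, 1 zeros → 1
  block 3 = 00000: 0 ones, 5 zeros → 0
  block 4 = 00001: 1 ones, 4 zeros → 0
Decoded = 1100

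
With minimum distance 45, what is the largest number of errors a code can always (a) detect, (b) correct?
(a) Detection requires d_min ≥ e+1, so e ≤ d_min − 1 = 44.
(b) Correction requires d_min ≥ 2t+1, so t ≤ ⌊(d_min − 1)/2⌋ = ⌊44/2⌋ = 22.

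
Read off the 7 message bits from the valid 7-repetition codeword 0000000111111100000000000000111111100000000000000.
Split into 7-bit blocks: 0000000 1111111 0000000 0000000 1111111 0000000 0000000
Data = 0100100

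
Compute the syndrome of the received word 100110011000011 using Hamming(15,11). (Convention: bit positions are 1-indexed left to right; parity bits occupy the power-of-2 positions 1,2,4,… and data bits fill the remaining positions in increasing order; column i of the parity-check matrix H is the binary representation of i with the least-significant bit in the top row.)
Syndrome s = H · r^T (mod 2), r = 100110011000011:
  s[0] = (101010101010101)·(100110011000011) mod 2 = 1+0+0+0+1+0+0+0+1+0+0+0+0+0+1 mod 2 = 0
  s[1] = (011001100110011)·(100110011000011) mod 2 = 0+0+0+0+0+0+0+0+0+0+0+0+0+1+1 mod 2 = 0
  s[2] = (000111100001111)·(100110011000011) mod 2 = 0+0+0+1+1+0+0+0+0+0+0+0+0+1+1 mod 2 = 0
  s[3] = (000000011111111)·(100110011000011) mod 2 = 0+0+0+0+0+0+0+1+1+0+0+0+0+1+1 mod 2 = 0
Syndrome = 0000
s = 0: no error detected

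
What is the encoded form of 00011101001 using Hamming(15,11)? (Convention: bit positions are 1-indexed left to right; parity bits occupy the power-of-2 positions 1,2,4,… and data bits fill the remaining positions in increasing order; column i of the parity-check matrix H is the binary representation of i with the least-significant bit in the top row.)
Codeword c = d · G (mod 2), d = 00011101001:
  c[0] = d·G[:,0] = (00011101001)·(11011010101) mod 2 = 0+0+0+1+1+0+0+0+0+0+1 mod 2 = 1
  c[1] = d·G[:,1] = (00011101001)·(10110110011) mod 2 = 0+0+0+1+0+1+0+0+0+0+1 mod 2 = 1
  c[2] = d·G[:,2] = (00011101001)·(10000000000) mod 2 = 0+0+0+0+0+0+0+0+0+0+0 mod 2 = 0
  c[3] = d·G[:,3] = (00011101001)·(01110001111) mod 2 = 0+0+0+1+0+0+0+1+0+0+1 mod 2 = 1
  c[4] = d·G[:,4] = (00011101001)·(01000000000) mod 2 = 0+0+0+0+0+0+0+0+0+0+0 mod 2 = 0
  c[5] = d·G[:,5] = (00011101001)·(00100000000) mod 2 = 0+0+0+0+0+0+0+0+0+0+0 mod 2 = 0
  c[6] = d·G[:,6] = (00011101001)·(00010000000) mod 2 = 0+0+0+1+0+0+0+0+0+0+0 mod 2 = 1
  c[7] = d·G[:,7] = (00011101001)·(00001111111) mod 2 = 0+0+0+0+1+1+0+1+0+0+1 mod 2 = 0
  c[8] = d·G[:,8] = (00011101001)·(00001000000) mod 2 = 0+0+0+0+1+0+0+0+0+0+0 mod 2 = 1
  c[9] = d·G[:,9] = (00011101001)·(00000100000) mod 2 = 0+0+0+0+0+1+0+0+0+0+0 mod 2 = 1
  c[10] = d·G[:,10] = (00011101001)·(00000010000) mod 2 = 0+0+0+0+0+0+0+0+0+0+0 mod 2 = 0
  c[11] = d·G[:,11] = (00011101001)·(00000001000) mod 2 = 0+0+0+0+0+0+0+1+0+0+0 mod 2 = 1
  c[12] = d·G[:,12] = (00011101001)·(00000000100) mod 2 = 0+0+0+0+0+0+0+0+0+0+0 mod 2 = 0
  c[13] = d·G[:,13] = (00011101001)·(00000000010) mod 2 = 0+0+0+0+0+0+0+0+0+0+0 mod 2 = 0
  c[14] = d·G[:,14] = (00011101001)·(00000000001) mod 2 = 0+0+0+0+0+0+0+0+0+0+1 mod 2 = 1
Codeword = 110100101101001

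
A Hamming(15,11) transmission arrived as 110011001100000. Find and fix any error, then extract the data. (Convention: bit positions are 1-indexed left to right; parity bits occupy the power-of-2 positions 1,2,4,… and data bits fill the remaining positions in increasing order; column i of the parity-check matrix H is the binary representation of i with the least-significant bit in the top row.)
Syndrome s = H · r^T (mod 2), r = 110011001100000:
  s[0] = (101010101010101)·(110011001100000) mod 2 = 1+0+0+0+1+0+0+0+1+0+0+0+0+0+0 mod 2 = 1
  s[1] = (011001100110011)·(110011001100000) mod 2 = 0+1+0+0+0+1+0+0+0+1+0+0+0+0+0 mod 2 = 1
  s[2] = (000111100001111)·(110011001100000) mod 2 = 0+0+0+0+1+1+0+0+0+0+0+0+0+0+0 mod 2 = 0
  s[3] = (000000011111111)·(110011001100000) mod 2 = 0+0+0+0+0+0+0+0+1+1+0+0+0+0+0 mod 2 = 0
Syndrome = 1100
Column 3 of H equals this syndrome → error at bit 3 (1-indexed).
Flip bit 3: 110011001100000 → 111011001100000
Extract data bits at positions {3,5,6,7,9,10,11,12,13,14,15}: 11101100000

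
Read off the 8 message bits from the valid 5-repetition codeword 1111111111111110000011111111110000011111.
Split into 5-bit blocks: 11111 11111 11111 00000 11111 11111 00000 11111
Data = 11101101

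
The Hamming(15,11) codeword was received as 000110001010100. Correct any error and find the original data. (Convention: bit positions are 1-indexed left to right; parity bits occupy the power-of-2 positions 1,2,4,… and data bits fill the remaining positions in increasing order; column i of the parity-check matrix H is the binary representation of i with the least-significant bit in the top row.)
Syndrome s = H · r^T (mod 2), r = 000110001010100:
  s[0] = (101010101010101)·(000110001010100) mod 2 = 0+0+0+0+1+0+0+0+1+0+1+0+1+0+0 mod 2 = 0
  s[1] = (011001100110011)·(000110001010100) mod 2 = 0+0+0+0+0+0+0+0+0+0+1+0+0+0+0 mod 2 = 1
  s[2] = (000111100001111)·(000110001010100) mod 2 = 0+0+0+1+1+0+0+0+0+0+0+0+1+0+0 mod 2 = 1
  s[3] = (000000011111111)·(000110001010100) mod 2 = 0+0+0+0+0+0+0+0+1+0+1+0+1+0+0 mod 2 = 1
Syndrome = 0111
Column 14 of H equals this syndrome → error at bit 14 (1-indexed).
Flip bit 14: 000110001010100 → 000110001010110
Extract data bits at positions {3,5,6,7,9,10,11,12,13,14,15}: 01001010110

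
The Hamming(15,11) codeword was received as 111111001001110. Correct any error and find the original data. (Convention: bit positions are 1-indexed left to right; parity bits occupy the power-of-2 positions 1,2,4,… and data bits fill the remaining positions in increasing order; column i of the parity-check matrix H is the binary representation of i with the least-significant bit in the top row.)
Syndrome s = H · r^T (mod 2), r = 111111001001110:
  s[0] = (101010101010101)·(111111001001110) mod 2 = 1+0+1+0+1+0+0+0+1+0+0+0+1+0+0 mod 2 = 1
  s[1] = (011001100110011)·(111111001001110) mod 2 = 0+1+1+0+0+1+0+0+0+0+0+0+0+1+0 mod 2 = 0
  s[2] = (000111100001111)·(111111001001110) mod 2 = 0+0+0+1+1+1+0+0+0+0+0+1+1+1+0 mod 2 = 0
  s[3] = (000000011111111)·(111111001001110) mod 2 = 0+0+0+0+0+0+0+0+1+0+0+1+1+1+0 mod 2 = 0
Syndrome = 1000
Column 1 of H equals this syndrome → error at bit 1 (1-indexed).
Flip bit 1: 111111001001110 → 011111001001110
Extract data bits at positions {3,5,6,7,9,10,11,12,13,14,15}: 11101001110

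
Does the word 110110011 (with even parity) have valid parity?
Sum of all bits: 1+1+0+1+1+0+0+1+1 = 6; 6 mod 2 = 0. Result is 0 → valid parity.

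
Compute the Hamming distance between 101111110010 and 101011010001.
XOR = 000100100011, count of 1s = 4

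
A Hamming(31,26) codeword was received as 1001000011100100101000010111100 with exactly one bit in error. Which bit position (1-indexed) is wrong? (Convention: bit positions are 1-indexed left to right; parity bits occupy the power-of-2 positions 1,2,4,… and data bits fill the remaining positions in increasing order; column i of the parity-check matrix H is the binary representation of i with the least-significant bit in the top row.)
Syndrome s = H · r^T (mod 2), r = 1001000011100100101000010111100:
  s[0] = (1010101010101010101010101010101)·(1001000011100100101000010111100) mod 2 = 1+0+0+0+0+0+0+0+1+0+1+0+0+0+0+0+1+0+1+0+0+0+0+0+0+0+1+0+1+0+0 mod 2 = 1
  s[1] = (0110011001100110011001100110011)·(1001000011100100101000010111100) mod 2 = 0+0+0+0+0+0+0+0+0+1+1+0+0+1+0+0+0+0+1+0+0+0+0+0+0+1+1+0+0+0+0 mod 2 = 0
  s[2] = (0001111000011110000111100001111)·(1001000011100100101000010111100) mod 2 = 0+0+0+1+0+0+0+0+0+0+0+0+0+1+0+0+0+0+0+0+0+0+0+0+0+0+0+1+1+0+0 mod 2 = 0
  s[3] = (0000000111111110000000011111111)·(1001000011100100101000010111100) mod 2 = 0+0+0+0+0+0+0+0+1+1+1+0+0+1+0+0+0+0+0+0+0+0+0+1+0+1+1+1+1+0+0 mod 2 = 1
  s[4] = (0000000000000001111111111111111)·(1001000011100100101000010111100) mod 2 = 0+0+0+0+0+0+0+0+0+0+0+0+0+0+0+0+1+0+1+0+0+0+0+1+0+1+1+1+1+0+0 mod 2 = 1
Syndrome = 10011
Column i of H is the binary representation of i, so the syndrome is the binary index of the flipped bit.
Read s = 10011 with s[0] as LSB: 1·2^0 + 0·2^1 + 0·2^2 + 1·2^3 + 1·2^4 = 25.
Error is at bit position 25.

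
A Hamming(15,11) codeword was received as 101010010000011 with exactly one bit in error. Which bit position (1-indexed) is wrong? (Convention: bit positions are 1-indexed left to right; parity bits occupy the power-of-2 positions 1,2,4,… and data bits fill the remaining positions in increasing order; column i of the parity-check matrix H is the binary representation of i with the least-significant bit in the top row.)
Syndrome s = H · r^T (mod 2), r = 101010010000011:
  s[0] = (101010101010101)·(101010010000011) mod 2 = 1+0+1+0+1+0+0+0+0+0+0+0+0+0+1 mod 2 = 0
  s[1] = (011001100110011)·(101010010000011) mod 2 = 0+0+1+0+0+0+0+0+0+0+0+0+0+1+1 mod 2 = 1
  s[2] = (000111100001111)·(101010010000011) mod 2 = 0+0+0+0+1+0+0+0+0+0+0+0+0+1+1 mod 2 = 1
  s[3] = (000000011111111)·(101010010000011) mod 2 = 0+0+0+0+0+0+0+1+0+0+0+0+0+1+1 mod 2 = 1
Syndrome = 0111
Column i of H is the binary representation of i, so the syndrome is the binary index of the flipped bit.
Read s = 0111 with s[0] as LSB: 0·2^0 + 1·2^1 + 1·2^2 + 1·2^3 = 14.
Error is at bit position 14.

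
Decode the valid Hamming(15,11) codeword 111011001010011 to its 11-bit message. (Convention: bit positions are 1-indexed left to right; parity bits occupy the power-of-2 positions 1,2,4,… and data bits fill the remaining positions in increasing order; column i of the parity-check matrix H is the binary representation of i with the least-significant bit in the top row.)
Parity bits occupy power-of-2 positions; data bits are at positions {3,5,6,7,9,10,11,12,13,14,15} (1-indexed).
Extract: c[3]=1 c[5]=1 c[6]=1 c[7]=0 c[9]=1 c[10]=0 c[11]=1 c[12]=0 c[13]=0 c[14]=1 c[15]=1
Data = 11101010011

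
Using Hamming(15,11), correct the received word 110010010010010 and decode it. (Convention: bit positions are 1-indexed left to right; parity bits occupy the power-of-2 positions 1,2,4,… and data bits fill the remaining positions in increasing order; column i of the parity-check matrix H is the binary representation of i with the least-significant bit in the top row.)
Syndrome s = H · r^T (mod 2), r = 110010010010010:
  s[0] = (101010101010101)·(110010010010010) mod 2 = 1+0+0+0+1+0+0+0+0+0+1+0+0+0+0 mod 2 = 1
  s[1] = (011001100110011)·(110010010010010) mod 2 = 0+1+0+0+0+0+0+0+0+0+1+0+0+1+0 mod 2 = 1
  s[2] = (000111100001111)·(110010010010010) mod 2 = 0+0+0+0+1+0+0+0+0+0+0+0+0+1+0 mod 2 = 0
  s[3] = (000000011111111)·(110010010010010) mod 2 = 0+0+0+0+0+0+0+1+0+0+1+0+0+1+0 mod 2 = 1
Syndrome = 1101
Column 11 of H equals this syndrome → error at bit 11 (1-indexed).
Flip bit 11: 110010010010010 → 110010010000010
Extract data bits at positions {3,5,6,7,9,10,11,12,13,14,15}: 01000000010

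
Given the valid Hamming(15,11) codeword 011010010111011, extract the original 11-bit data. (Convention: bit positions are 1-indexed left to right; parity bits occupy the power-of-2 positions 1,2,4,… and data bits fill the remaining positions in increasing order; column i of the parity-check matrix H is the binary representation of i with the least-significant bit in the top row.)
Parity bits occupy power-of-2 positions; data bits are at positions {3,5,6,7,9,10,11,12,13,14,15} (1-indexed).
Extract: c[3]=1 c[5]=1 c[6]=0 c[7]=0 c[9]=0 c[10]=1 c[11]=1 c[12]=1 c[13]=0 c[14]=1 c[15]=1
Data = 11000111011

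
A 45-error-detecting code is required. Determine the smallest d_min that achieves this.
Detecting e errors requires d_min ≥ e + 1 = 45 + 1 = 46.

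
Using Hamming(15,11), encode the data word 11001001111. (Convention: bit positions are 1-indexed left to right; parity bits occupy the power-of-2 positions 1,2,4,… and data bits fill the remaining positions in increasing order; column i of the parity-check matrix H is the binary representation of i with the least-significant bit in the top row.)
Codeword c = d · G (mod 2), d = 11001001111:
  c[0] = d·G[:,0] = (11001001111)·(11011010101) mod 2 = 1+1+0+0+1+0+0+0+1+0+1 mod 2 = 1
  c[1] = d·G[:,1] = (11001001111)·(10110110011) mod 2 = 1+0+0+0+0+0+0+0+0+1+1 mod 2 = 1
  c[2] = d·G[:,2] = (11001001111)·(10000000000) mod 2 = 1+0+0+0+0+0+0+0+0+0+0 mod 2 = 1
  c[3] = d·G[:,3] = (11001001111)·(01110001111) mod 2 = 0+1+0+0+0+0+0+1+1+1+1 mod 2 = 1
  c[4] = d·G[:,4] = (11001001111)·(01000000000) mod 2 = 0+1+0+0+0+0+0+0+0+0+0 mod 2 = 1
  c[5] = d·G[:,5] = (11001001111)·(00100000000) mod 2 = 0+0+0+0+0+0+0+0+0+0+0 mod 2 = 0
  c[6] = d·G[:,6] = (11001001111)·(00010000000) mod 2 = 0+0+0+0+0+0+0+0+0+0+0 mod 2 = 0
  c[7] = d·G[:,7] = (11001001111)·(00001111111) mod 2 = 0+0+0+0+1+0+0+1+1+1+1 mod 2 = 1
  c[8] = d·G[:,8] = (11001001111)·(00001000000) mod 2 = 0+0+0+0+1+0+0+0+0+0+0 mod 2 = 1
  c[9] = d·G[:,9] = (11001001111)·(00000100000) mod 2 = 0+0+0+0+0+0+0+0+0+0+0 mod 2 = 0
  c[10] = d·G[:,10] = (11001001111)·(00000010000) mod 2 = 0+0+0+0+0+0+0+0+0+0+0 mod 2 = 0
  c[11] = d·G[:,11] = (11001001111)·(00000001000) mod 2 = 0+0+0+0+0+0+0+1+0+0+0 mod 2 = 1
  c[12] = d·G[:,12] = (11001001111)·(00000000100) mod 2 = 0+0+0+0+0+0+0+0+1+0+0 mod 2 = 1
  c[13] = d·G[:,13] = (11001001111)·(00000000010) mod 2 = 0+0+0+0+0+0+0+0+0+1+0 mod 2 = 1
  c[14] = d·G[:,14] = (11001001111)·(00000000001) mod 2 = 0+0+0+0+0+0+0+0+0+0+1 mod 2 = 1
Codeword = 111110011001111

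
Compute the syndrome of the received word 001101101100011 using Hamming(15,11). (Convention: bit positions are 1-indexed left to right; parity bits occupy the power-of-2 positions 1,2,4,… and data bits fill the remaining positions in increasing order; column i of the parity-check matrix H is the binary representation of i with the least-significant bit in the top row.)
Syndrome s = H · r^T (mod 2), r = 001101101100011:
  s[0] = (101010101010101)·(001101101100011) mod 2 = 0+0+1+0+0+0+1+0+1+0+0+0+0+0+1 mod 2 = 0
  s[1] = (011001100110011)·(001101101100011) mod 2 = 0+0+1+0+0+1+1+0+0+1+0+0+0+1+1 mod 2 = 0
  s[2] = (000111100001111)·(001101101100011) mod 2 = 0+0+0+1+0+1+1+0+0+0+0+0+0+1+1 mod 2 = 1
  s[3] = (000000011111111)·(001101101100011) mod 2 = 0+0+0+0+0+0+0+0+1+1+0+0+0+1+1 mod 2 = 0
Syndrome = 0010
Non-zero syndrome: error at position 4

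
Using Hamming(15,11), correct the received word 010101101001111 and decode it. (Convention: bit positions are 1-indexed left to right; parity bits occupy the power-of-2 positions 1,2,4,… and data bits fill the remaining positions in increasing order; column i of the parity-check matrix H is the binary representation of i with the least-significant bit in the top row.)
Syndrome s = H · r^T (mod 2), r = 010101101001111:
  s[0] = (101010101010101)·(010101101001111) mod 2 = 0+0+0+0+0+0+1+0+1+0+0+0+1+0+1 mod 2 = 0
  s[1] = (011001100110011)·(010101101001111) mod 2 = 0+1+0+0+0+1+1+0+0+0+0+0+0+1+1 mod 2 = 1
  s[2] = (000111100001111)·(010101101001111) mod 2 = 0+0+0+1+0+1+1+0+0+0+0+1+1+1+1 mod 2 = 1
  s[3] = (000000011111111)·(010101101001111) mod 2 = 0+0+0+0+0+0+0+0+1+0+0+1+1+1+1 mod 2 = 1
Syndrome = 0111
Column 14 of H equals this syndrome → error at bit 14 (1-indexed).
Flip bit 14: 010101101001111 → 010101101001101
Extract data bits at positions {3,5,6,7,9,10,11,12,13,14,15}: 00111001101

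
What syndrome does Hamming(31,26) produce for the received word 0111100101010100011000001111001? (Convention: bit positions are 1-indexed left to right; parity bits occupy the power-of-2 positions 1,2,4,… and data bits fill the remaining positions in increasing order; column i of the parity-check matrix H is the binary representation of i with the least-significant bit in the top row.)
Syndrome s = H · r^T (mod 2), r = 0111100101010100011000001111001:
  s[0] = (1010101010101010101010101010101)·(0111100101010100011000001111001) mod 2 = 0+0+1+0+1+0+0+0+0+0+0+0+0+0+0+0+0+0+1+0+0+0+0+0+1+0+1+0+0+0+1 mod 2 = 0
  s[1] = (0110011001100110011001100110011)·(0111100101010100011000001111001) mod 2 = 0+1+1+0+0+0+0+0+0+1+0+0+0+1+0+0+0+1+1+0+0+0+0+0+0+1+1+0+0+0+1 mod 2 = 1
  s[2] = (0001111000011110000111100001111)·(0111100101010100011000001111001) mod 2 = 0+0+0+1+1+0+0+0+0+0+0+1+0+1+0+0+0+0+0+0+0+0+0+0+0+0+0+1+0+0+1 mod 2 = 0
  s[3] = (0000000111111110000000011111111)·(0111100101010100011000001111001) mod 2 = 0+0+0+0+0+0+0+1+0+1+0+1+0+1+0+0+0+0+0+0+0+0+0+0+1+1+1+1+0+0+1 mod 2 = 1
  s[4] = (0000000000000001111111111111111)·(0111100101010100011000001111001) mod 2 = 0+0+0+0+0+0+0+0+0+0+0+0+0+0+0+0+0+1+1+0+0+0+0+0+1+1+1+1+0+0+1 mod 2 = 1
Syndrome = 01011
Non-zero syndrome: error at position 26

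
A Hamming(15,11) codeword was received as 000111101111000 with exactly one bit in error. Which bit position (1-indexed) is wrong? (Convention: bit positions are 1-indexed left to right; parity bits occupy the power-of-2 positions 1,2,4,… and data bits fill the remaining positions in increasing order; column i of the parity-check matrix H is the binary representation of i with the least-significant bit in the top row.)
Syndrome s = H · r^T (mod 2), r = 000111101111000:
  s[0] = (101010101010101)·(000111101111000) mod 2 = 0+0+0+0+1+0+1+0+1+0+1+0+0+0+0 mod 2 = 0
  s[1] = (011001100110011)·(000111101111000) mod 2 = 0+0+0+0+0+1+1+0+0+1+1+0+0+0+0 mod 2 = 0
  s[2] = (000111100001111)·(000111101111000) mod 2 = 0+0+0+1+1+1+1+0+0+0+0+1+0+0+0 mod 2 = 1
  s[3] = (000000011111111)·(000111101111000) mod 2 = 0+0+0+0+0+0+0+0+1+1+1+1+0+0+0 mod 2 = 0
Syndrome = 0010
Column i of H is the binary representation of i, so the syndrome is the binary index of the flipped bit.
Read s = 0010 with s[0] as LSB: 0·2^0 + 0·2^1 + 1·2^2 + 0·2^3 = 4.
Error is at bit position 4.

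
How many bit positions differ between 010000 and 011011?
XOR = 001011, count of 1s = 3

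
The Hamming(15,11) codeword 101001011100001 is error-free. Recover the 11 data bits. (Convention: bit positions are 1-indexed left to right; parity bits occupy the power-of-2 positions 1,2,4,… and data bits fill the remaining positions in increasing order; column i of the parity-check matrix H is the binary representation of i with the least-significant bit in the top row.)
Parity bits occupy power-of-2 positions; data bits are at positions {3,5,6,7,9,10,11,12,13,14,15} (1-indexed).
Extract: c[3]=1 c[5]=0 c[6]=1 c[7]=0 c[9]=1 c[10]=1 c[11]=0 c[12]=0 c[13]=0 c[14]=0 c[15]=1
Data = 10101100001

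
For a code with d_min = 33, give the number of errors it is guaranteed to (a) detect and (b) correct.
(a) Detection requires d_min ≥ e+1, so e ≤ d_min − 1 = 32.
(b) Correction requires d_min ≥ 2t+1, so t ≤ ⌊(d_min − 1)/2⌋ = ⌊32/2⌋ = 16.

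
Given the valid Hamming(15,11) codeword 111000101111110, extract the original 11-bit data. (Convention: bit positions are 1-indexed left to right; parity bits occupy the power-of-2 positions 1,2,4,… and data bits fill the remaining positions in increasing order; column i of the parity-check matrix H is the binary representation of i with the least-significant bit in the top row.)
Parity bits occupy power-of-2 positions; data bits are at positions {3,5,6,7,9,10,11,12,13,14,15} (1-indexed).
Extract: c[3]=1 c[5]=0 c[6]=0 c[7]=1 c[9]=1 c[10]=1 c[11]=1 c[12]=1 c[13]=1 c[14]=1 c[15]=0
Data = 10011111110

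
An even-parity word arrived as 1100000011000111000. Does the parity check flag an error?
Sum of received bits: 1+1+0+0+0+0+0+0+1+1+0+0+0+1+1+1+0+0+0 = 7; 7 mod 2 = 1. Result is 1 ≠ 0 → error detected.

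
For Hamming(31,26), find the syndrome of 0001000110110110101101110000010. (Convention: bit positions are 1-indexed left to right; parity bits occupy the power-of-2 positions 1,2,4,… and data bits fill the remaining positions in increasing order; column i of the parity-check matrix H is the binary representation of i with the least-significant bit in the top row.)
Syndrome s = H · r^T (mod 2), r = 0001000110110110101101110000010:
  s[0] = (1010101010101010101010101010101)·(0001000110110110101101110000010) mod 2 = 0+0+0+0+0+0+0+0+1+0+1+0+0+0+1+0+1+0+1+0+0+0+1+0+0+0+0+0+0+0+0 mod 2 = 0
  s[1] = (0110011001100110011001100110011)·(0001000110110110101101110000010) mod 2 = 0+0+0+0+0+0+0+0+0+0+1+0+0+1+1+0+0+0+1+0+0+1+1+0+0+0+0+0+0+1+0 mod 2 = 1
  s[2] = (0001111000011110000111100001111)·(0001000110110110101101110000010) mod 2 = 0+0+0+1+0+0+0+0+0+0+0+1+0+1+1+0+0+0+0+1+0+1+1+0+0+0+0+0+0+1+0 mod 2 = 0
  s[3] = (0000000111111110000000011111111)·(0001000110110110101101110000010) mod 2 = 0+0+0+0+0+0+0+1+1+0+1+1+0+1+1+0+0+0+0+0+0+0+0+1+0+0+0+0+0+1+0 mod 2 = 0
  s[4] = (0000000000000001111111111111111)·(0001000110110110101101110000010) mod 2 = 0+0+0+0+0+0+0+0+0+0+0+0+0+0+0+0+1+0+1+1+0+1+1+1+0+0+0+0+0+1+0 mod 2 = 1
Syndrome = 01001
Non-zero syndrome: error at position 18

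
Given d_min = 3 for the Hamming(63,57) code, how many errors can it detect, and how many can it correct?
Detection only: up to d_min − 1 = 2 errors.
Correction: up to ⌊(d_min − 1)/2⌋ = ⌊2/2⌋ = 1 errors.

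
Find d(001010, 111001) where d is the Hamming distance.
XOR = 110011, count of 1s = 4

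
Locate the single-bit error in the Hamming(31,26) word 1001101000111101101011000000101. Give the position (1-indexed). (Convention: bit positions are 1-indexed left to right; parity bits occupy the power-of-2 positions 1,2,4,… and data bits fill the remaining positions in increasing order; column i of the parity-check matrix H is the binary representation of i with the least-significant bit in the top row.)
Syndrome s = H · r^T (mod 2), r = 1001101000111101101011000000101:
  s[0] = (1010101010101010101010101010101)·(1001101000111101101011000000101) mod 2 = 1+0+0+0+1+0+1+0+0+0+1+0+1+0+0+0+1+0+1+0+1+0+0+0+0+0+0+0+1+0+1 mod 2 = 0
  s[1] = (0110011001100110011001100110011)·(1001101000111101101011000000101) mod 2 = 0+0+0+0+0+0+1+0+0+0+1+0+0+1+0+0+0+0+1+0+0+1+0+0+0+0+0+0+0+0+1 mod 2 = 0
  s[2] = (0001111000011110000111100001111)·(1001101000111101101011000000101) mod 2 = 0+0+0+1+1+0+1+0+0+0+0+1+1+1+0+0+0+0+0+0+1+1+0+0+0+0+0+0+1+0+1 mod 2 = 0
  s[3] = (0000000111111110000000011111111)·(1001101000111101101011000000101) mod 2 = 0+0+0+0+0+0+0+0+0+0+1+1+1+1+0+0+0+0+0+0+0+0+0+0+0+0+0+0+1+0+1 mod 2 = 0
  s[4] = (0000000000000001111111111111111)·(1001101000111101101011000000101) mod 2 = 0+0+0+0+0+0+0+0+0+0+0+0+0+0+0+1+1+0+1+0+1+1+0+0+0+0+0+0+1+0+1 mod 2 = 1
Syndrome = 00001
Column i of H is the binary representation of i, so the syndrome is the binary index of the flipped bit.
Read s = 00001 with s[0] as LSB: 0·2^0 + 0·2^1 + 0·2^2 + 0·2^3 + 1·2^4 = 16.
Error is at bit position 16.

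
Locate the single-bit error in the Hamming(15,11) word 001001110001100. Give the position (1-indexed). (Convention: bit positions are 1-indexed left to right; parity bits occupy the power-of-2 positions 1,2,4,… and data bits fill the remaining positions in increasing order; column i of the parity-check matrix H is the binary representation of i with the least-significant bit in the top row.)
Syndrome s = H · r^T (mod 2), r = 001001110001100:
  s[0] = (101010101010101)·(001001110001100) mod 2 = 0+0+1+0+0+0+1+0+0+0+0+0+1+0+0 mod 2 = 1
  s[1] = (011001100110011)·(001001110001100) mod 2 = 0+0+1+0+0+1+1+0+0+0+0+0+0+0+0 mod 2 = 1
  s[2] = (000111100001111)·(001001110001100) mod 2 = 0+0+0+0+0+1+1+0+0+0+0+1+1+0+0 mod 2 = 0
  s[3] = (000000011111111)·(001001110001100) mod 2 = 0+0+0+0+0+0+0+1+0+0+0+1+1+0+0 mod 2 = 1
Syndrome = 1101
Column i of H is the binary representation of i, so the syndrome is the binary index of the flipped bit.
Read s = 1101 with s[0] as LSB: 1·2^0 + 1·2^1 + 0·2^2 + 1·2^3 = 11.
Error is at bit position 11.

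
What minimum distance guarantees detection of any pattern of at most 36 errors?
Detecting e errors requires d_min ≥ e + 1 = 36 + 1 = 37.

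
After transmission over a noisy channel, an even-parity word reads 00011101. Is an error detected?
Sum of received bits: 0+0+0+1+1+1+0+1 = 4; 4 mod 2 = 0. Result is 0 → no error detected.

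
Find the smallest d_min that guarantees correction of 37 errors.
Correcting t errors requires d_min ≥ 2t + 1 = 2·37 + 1 = 75.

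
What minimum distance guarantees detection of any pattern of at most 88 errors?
Detecting e errors requires d_min ≥ e + 1 = 88 + 1 = 89.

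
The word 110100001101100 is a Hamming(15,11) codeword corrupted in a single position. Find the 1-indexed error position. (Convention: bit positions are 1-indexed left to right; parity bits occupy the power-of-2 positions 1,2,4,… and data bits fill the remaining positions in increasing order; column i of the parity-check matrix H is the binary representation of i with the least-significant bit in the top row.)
Syndrome s = H · r^T (mod 2), r = 110100001101100:
  s[0] = (101010101010101)·(110100001101100) mod 2 = 1+0+0+0+0+0+0+0+1+0+0+0+1+0+0 mod 2 = 1
  s[1] = (011001100110011)·(110100001101100) mod 2 = 0+1+0+0+0+0+0+0+0+1+0+0+0+0+0 mod 2 = 0
  s[2] = (000111100001111)·(110100001101100) mod 2 = 0+0+0+1+0+0+0+0+0+0+0+1+1+0+0 mod 2 = 1
  s[3] = (000000011111111)·(110100001101100) mod 2 = 0+0+0+0+0+0+0+0+1+1+0+1+1+0+0 mod 2 = 0
Syndrome = 1010
Column i of H is the binary representation of i, so the syndrome is the binary index of the flipped bit.
Read s = 1010 with s[0] as LSB: 1·2^0 + 0·2^1 + 1·2^2 + 0·2^3 = 5.
Error is at bit position 5.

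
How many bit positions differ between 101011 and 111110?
XOR = 010101, count of 1s = 3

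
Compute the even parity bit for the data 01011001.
Sum of data bits: 0+1+0+1+1+0+0+1 = 4.
4 mod 2 = 0, so parity bit = 0.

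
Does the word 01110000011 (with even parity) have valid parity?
Sum of all bits: 0+1+1+1+0+0+0+0+0+1+1 = 5; 5 mod 2 = 1. Result is 1 → parity error detected.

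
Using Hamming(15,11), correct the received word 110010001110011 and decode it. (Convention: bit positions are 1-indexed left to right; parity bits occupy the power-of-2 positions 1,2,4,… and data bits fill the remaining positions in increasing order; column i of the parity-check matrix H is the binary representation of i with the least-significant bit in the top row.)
Syndrome s = H · r^T (mod 2), r = 110010001110011:
  s[0] = (101010101010101)·(110010001110011) mod 2 = 1+0+0+0+1+0+0+0+1+0+1+0+0+0+1 mod 2 = 1
  s[1] = (011001100110011)·(110010001110011) mod 2 = 0+1+0+0+0+0+0+0+0+1+1+0+0+1+1 mod 2 = 1
  s[2] = (000111100001111)·(110010001110011) mod 2 = 0+0+0+0+1+0+0+0+0+0+0+0+0+1+1 mod 2 = 1
  s[3] = (000000011111111)·(110010001110011) mod 2 = 0+0+0+0+0+0+0+0+1+1+1+0+0+1+1 mod 2 = 1
Syndrome = 1111
Column 15 of H equals this syndrome → error at bit 15 (1-indexed).
Flip bit 15: 110010001110011 → 110010001110010
Extract data bits at positions {3,5,6,7,9,10,11,12,13,14,15}: 01001110010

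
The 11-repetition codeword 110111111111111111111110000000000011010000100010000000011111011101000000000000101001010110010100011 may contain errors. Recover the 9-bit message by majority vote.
Split into 11-bit blocks and majority-vote each:
  block 1 = 11011111111: 10 ones, 1 zeros → 1
  block 2 = 11111111111: 11 ones, 0 zeros → 1
  block 3 = 10000000000: 1 ones, 10 zeros → 0
  block 4 = 01101000010: 4 ones, 7 zeros → 0
  block 5 = 00100000000: 1 ones, 10 zeros → 0
  block 6 = 11111011101: 9 ones, 2 zeros → 1
  block 7 = 00000000000: 0 ones, 11 zeros → 0
  block 8 = 01010010101: 5 ones, 6 zeros → 0
  block 9 = 10010100011: 5 ones, 6 zeros → 0
Decoded = 110001000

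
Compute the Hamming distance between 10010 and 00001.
XOR = 10011, count of 1s = 3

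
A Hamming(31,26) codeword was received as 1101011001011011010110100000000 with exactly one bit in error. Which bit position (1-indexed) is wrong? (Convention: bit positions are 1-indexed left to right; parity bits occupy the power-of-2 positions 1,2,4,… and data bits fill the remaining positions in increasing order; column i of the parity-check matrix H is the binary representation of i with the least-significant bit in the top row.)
Syndrome s = H · r^T (mod 2), r = 1101011001011011010110100000000:
  s[0] = (1010101010101010101010101010101)·(1101011001011011010110100000000) mod 2 = 1+0+0+0+0+0+1+0+0+0+0+0+1+0+1+0+0+0+0+0+1+0+1+0+0+0+0+0+0+0+0 mod 2 = 0
  s[1] = (0110011001100110011001100110011)·(1101011001011011010110100000000) mod 2 = 0+1+0+0+0+1+1+0+0+1+0+0+0+0+1+0+0+1+0+0+0+0+1+0+0+0+0+0+0+0+0 mod 2 = 1
  s[2] = (0001111000011110000111100001111)·(1101011001011011010110100000000) mod 2 = 0+0+0+1+0+1+1+0+0+0+0+1+1+0+1+0+0+0+0+1+1+0+1+0+0+0+0+0+0+0+0 mod 2 = 1
  s[3] = (0000000111111110000000011111111)·(1101011001011011010110100000000) mod 2 = 0+0+0+0+0+0+0+0+0+1+0+1+1+0+1+0+0+0+0+0+0+0+0+0+0+0+0+0+0+0+0 mod 2 = 0
  s[4] = (0000000000000001111111111111111)·(1101011001011011010110100000000) mod 2 = 0+0+0+0+0+0+0+0+0+0+0+0+0+0+0+1+0+1+0+1+1+0+1+0+0+0+0+0+0+0+0 mod 2 = 1
Syndrome = 01101
Column i of H is the binary representation of i, so the syndrome is the binary index of the flipped bit.
Read s = 01101 with s[0] as LSB: 0·2^0 + 1·2^1 + 1·2^2 + 0·2^3 + 1·2^4 = 22.
Error is at bit position 22.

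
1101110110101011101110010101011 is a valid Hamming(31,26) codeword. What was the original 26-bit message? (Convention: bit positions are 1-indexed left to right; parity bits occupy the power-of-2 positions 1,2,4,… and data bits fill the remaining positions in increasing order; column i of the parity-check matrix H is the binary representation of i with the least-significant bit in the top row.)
Parity bits occupy power-of-2 positions; data bits are at positions {3,5,6,7,9,10,11,12,13,14,15,17,18,19,20,21,22,23,24,25,26,27,28,29,30,31} (1-indexed).
Extract: c[3]=0 c[5]=1 c[6]=1 c[7]=0 c[9]=1 c[10]=0 c[11]=1 c[12]=0 c[13]=1 c[14]=0 c[15]=1 c[17]=1 c[18]=0 c[19]=1 c[20]=1 c[21]=1 c[22]=0 c[23]=0 c[24]=1 c[25]=0 c[26]=1 c[27]=0 c[28]=1 c[29]=0 c[30]=1 c[31]=1
Data = 01101010101101110010101011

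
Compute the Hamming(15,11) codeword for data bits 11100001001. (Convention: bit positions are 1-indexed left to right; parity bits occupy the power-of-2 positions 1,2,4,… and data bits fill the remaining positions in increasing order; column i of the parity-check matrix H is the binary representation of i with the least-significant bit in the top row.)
Codeword c = d · G (mod 2), d = 11100001001:
  c[0] = d·G[:,0] = (11100001001)·(11011010101) mod 2 = 1+1+0+0+0+0+0+0+0+0+1 mod 2 = 1
  c[1] = d·G[:,1] = (11100001001)·(10110110011) mod 2 = 1+0+1+0+0+0+0+0+0+0+1 mod 2 = 1
  c[2] = d·G[:,2] = (11100001001)·(10000000000) mod 2 = 1+0+0+0+0+0+0+0+0+0+0 mod 2 = 1
  c[3] = d·G[:,3] = (11100001001)·(01110001111) mod 2 = 0+1+1+0+0+0+0+1+0+0+1 mod 2 = 0
  c[4] = d·G[:,4] = (11100001001)·(01000000000) mod 2 = 0+1+0+0+0+0+0+0+0+0+0 mod 2 = 1
  c[5] = d·G[:,5] = (11100001001)·(00100000000) mod 2 = 0+0+1+0+0+0+0+0+0+0+0 mod 2 = 1
  c[6] = d·G[:,6] = (11100001001)·(00010000000) mod 2 = 0+0+0+0+0+0+0+0+0+0+0 mod 2 = 0
  c[7] = d·G[:,7] = (11100001001)·(00001111111) mod 2 = 0+0+0+0+0+0+0+1+0+0+1 mod 2 = 0
  c[8] = d·G[:,8] = (11100001001)·(00001000000) mod 2 = 0+0+0+0+0+0+0+0+0+0+0 mod 2 = 0
  c[9] = d·G[:,9] = (11100001001)·(00000100000) mod 2 = 0+0+0+0+0+0+0+0+0+0+0 mod 2 = 0
  c[10] = d·G[:,10] = (11100001001)·(00000010000) mod 2 = 0+0+0+0+0+0+0+0+0+0+0 mod 2 = 0
  c[11] = d·G[:,11] = (11100001001)·(00000001000) mod 2 = 0+0+0+0+0+0+0+1+0+0+0 mod 2 = 1
  c[12] = d·G[:,12] = (11100001001)·(00000000100) mod 2 = 0+0+0+0+0+0+0+0+0+0+0 mod 2 = 0
  c[13] = d·G[:,13] = (11100001001)·(00000000010) mod 2 = 0+0+0+0+0+0+0+0+0+0+0 mod 2 = 0
  c[14] = d·G[:,14] = (11100001001)·(00000000001) mod 2 = 0+0+0+0+0+0+0+0+0+0+1 mod 2 = 1
Codeword = 111011000001001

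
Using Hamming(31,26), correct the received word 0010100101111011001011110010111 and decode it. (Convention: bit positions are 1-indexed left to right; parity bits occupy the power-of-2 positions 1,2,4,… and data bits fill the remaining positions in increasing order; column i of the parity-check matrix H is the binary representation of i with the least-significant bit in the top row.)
Syndrome s = H · r^T (mod 2), r = 0010100101111011001011110010111:
  s[0] = (1010101010101010101010101010101)·(0010100101111011001011110010111) mod 2 = 0+0+1+0+1+0+0+0+0+0+1+0+1+0+1+0+0+0+1+0+1+0+1+0+0+0+1+0+1+0+1 mod 2 = 1
  s[1] = (0110011001100110011001100110011)·(0010100101111011001011110010111) mod 2 = 0+0+1+0+0+0+0+0+0+1+1+0+0+0+1+0+0+0+1+0+0+1+1+0+0+0+1+0+0+1+1 mod 2 = 0
  s[2] = (0001111000011110000111100001111)·(0010100101111011001011110010111) mod 2 = 0+0+0+0+1+0+0+0+0+0+0+1+1+0+1+0+0+0+0+0+1+1+1+0+0+0+0+0+1+1+1 mod 2 = 0
  s[3] = (0000000111111110000000011111111)·(0010100101111011001011110010111) mod 2 = 0+0+0+0+0+0+0+1+0+1+1+1+1+0+1+0+0+0+0+0+0+0+0+1+0+0+1+0+1+1+1 mod 2 = 1
  s[4] = (0000000000000001111111111111111)·(0010100101111011001011110010111) mod 2 = 0+0+0+0+0+0+0+0+0+0+0+0+0+0+0+1+0+0+1+0+1+1+1+1+0+0+1+0+1+1+1 mod 2 = 0
Syndrome = 10010
Column 9 of H equals this syndrome → error at bit 9 (1-indexed).
Flip bit 9: 0010100101111011001011110010111 → 0010100111111011001011110010111
Extract data bits at positions {3,5,6,7,9,10,11,12,13,14,15,17,18,19,20,21,22,23,24,25,26,27,28,29,30,31}: 11001111101001011110010111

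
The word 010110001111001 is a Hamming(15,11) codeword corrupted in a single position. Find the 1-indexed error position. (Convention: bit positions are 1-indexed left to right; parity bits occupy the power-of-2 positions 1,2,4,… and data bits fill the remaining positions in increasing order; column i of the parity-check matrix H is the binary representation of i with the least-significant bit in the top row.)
Syndrome s = H · r^T (mod 2), r = 010110001111001:
  s[0] = (101010101010101)·(010110001111001) mod 2 = 0+0+0+0+1+0+0+0+1+0+1+0+0+0+1 mod 2 = 0
  s[1] = (011001100110011)·(010110001111001) mod 2 = 0+1+0+0+0+0+0+0+0+1+1+0+0+0+1 mod 2 = 0
  s[2] = (000111100001111)·(010110001111001) mod 2 = 0+0+0+1+1+0+0+0+0+0+0+1+0+0+1 mod 2 = 0
  s[3] = (000000011111111)·(010110001111001) mod 2 = 0+0+0+0+0+0+0+0+1+1+1+1+0+0+1 mod 2 = 1
Syndrome = 0001
Column i of H is the binary representation of i, so the syndrome is the binary index of the flipped bit.
Read s = 0001 with s[0] as LSB: 0·2^0 + 0·2^1 + 0·2^2 + 1·2^3 = 8.
Error is at bit position 8.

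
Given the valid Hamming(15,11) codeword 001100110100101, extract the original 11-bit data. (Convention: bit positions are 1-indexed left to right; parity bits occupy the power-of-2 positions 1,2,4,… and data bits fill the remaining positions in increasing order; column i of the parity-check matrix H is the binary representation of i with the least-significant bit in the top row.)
Parity bits occupy power-of-2 positions; data bits are at positions {3,5,6,7,9,10,11,12,13,14,15} (1-indexed).
Extract: c[3]=1 c[5]=0 c[6]=0 c[7]=1 c[9]=0 c[10]=1 c[11]=0 c[12]=0 c[13]=1 c[14]=0 c[15]=1
Data = 10010100101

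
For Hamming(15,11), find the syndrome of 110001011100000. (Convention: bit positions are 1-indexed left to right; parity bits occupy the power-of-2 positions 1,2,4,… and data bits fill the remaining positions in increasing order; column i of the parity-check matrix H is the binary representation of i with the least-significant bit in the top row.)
Syndrome s = H · r^T (mod 2), r = 110001011100000:
  s[0] = (101010101010101)·(110001011100000) mod 2 = 1+0+0+0+0+0+0+0+1+0+0+0+0+0+0 mod 2 = 0
  s[1] = (011001100110011)·(110001011100000) mod 2 = 0+1+0+0+0+1+0+0+0+1+0+0+0+0+0 mod 2 = 1
  s[2] = (000111100001111)·(110001011100000) mod 2 = 0+0+0+0+0+1+0+0+0+0+0+0+0+0+0 mod 2 = 1
  s[3] = (000000011111111)·(110001011100000) mod 2 = 0+0+0+0+0+0+0+1+1+1+0+0+0+0+0 mod 2 = 1
Syndrome = 0111
Non-zero syndrome: error at position 14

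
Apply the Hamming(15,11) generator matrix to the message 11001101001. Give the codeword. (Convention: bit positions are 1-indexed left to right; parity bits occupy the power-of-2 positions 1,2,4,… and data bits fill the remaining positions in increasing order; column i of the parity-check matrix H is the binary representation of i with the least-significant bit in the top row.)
Codeword c = d · G (mod 2), d = 11001101001:
  c[0] = d·G[:,0] = (11001101001)·(11011010101) mod 2 = 1+1+0+0+1+0+0+0+0+0+1 mod 2 = 0
  c[1] = d·G[:,1] = (11001101001)·(10110110011) mod 2 = 1+0+0+0+0+1+0+0+0+0+1 mod 2 = 1
  c[2] = d·G[:,2] = (11001101001)·(10000000000) mod 2 = 1+0+0+0+0+0+0+0+0+0+0 mod 2 = 1
  c[3] = d·G[:,3] = (11001101001)·(01110001111) mod 2 = 0+1+0+0+0+0+0+1+0+0+1 mod 2 = 1
  c[4] = d·G[:,4] = (11001101001)·(01000000000) mod 2 = 0+1+0+0+0+0+0+0+0+0+0 mod 2 = 1
  c[5] = d·G[:,5] = (11001101001)·(00100000000) mod 2 = 0+0+0+0+0+0+0+0+0+0+0 mod 2 = 0
  c[6] = d·G[:,6] = (11001101001)·(00010000000) mod 2 = 0+0+0+0+0+0+0+0+0+0+0 mod 2 = 0
  c[7] = d·G[:,7] = (11001101001)·(00001111111) mod 2 = 0+0+0+0+1+1+0+1+0+0+1 mod 2 = 0
  c[8] = d·G[:,8] = (11001101001)·(00001000000) mod 2 = 0+0+0+0+1+0+0+0+0+0+0 mod 2 = 1
  c[9] = d·G[:,9] = (11001101001)·(00000100000) mod 2 = 0+0+0+0+0+1+0+0+0+0+0 mod 2 = 1
  c[10] = d·G[:,10] = (11001101001)·(00000010000) mod 2 = 0+0+0+0+0+0+0+0+0+0+0 mod 2 = 0
  c[11] = d·G[:,11] = (11001101001)·(00000001000) mod 2 = 0+0+0+0+0+0+0+1+0+0+0 mod 2 = 1
  c[12] = d·G[:,12] = (11001101001)·(00000000100) mod 2 = 0+0+0+0+0+0+0+0+0+0+0 mod 2 = 0
  c[13] = d·G[:,13] = (11001101001)·(00000000010) mod 2 = 0+0+0+0+0+0+0+0+0+0+0 mod 2 = 0
  c[14] = d·G[:,14] = (11001101001)·(00000000001) mod 2 = 0+0+0+0+0+0+0+0+0+0+1 mod 2 = 1
Codeword = 011110001101001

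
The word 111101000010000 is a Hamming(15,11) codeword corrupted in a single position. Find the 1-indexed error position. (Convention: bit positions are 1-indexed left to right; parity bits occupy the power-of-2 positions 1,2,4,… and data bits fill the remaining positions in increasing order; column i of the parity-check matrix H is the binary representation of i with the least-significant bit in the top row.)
Syndrome s = H · r^T (mod 2), r = 111101000010000:
  s[0] = (101010101010101)·(111101000010000) mod 2 = 1+0+1+0+0+0+0+0+0+0+1+0+0+0+0 mod 2 = 1
  s[1] = (011001100110011)·(111101000010000) mod 2 = 0+1+1+0+0+1+0+0+0+0+1+0+0+0+0 mod 2 = 0
  s[2] = (000111100001111)·(111101000010000) mod 2 = 0+0+0+1+0+1+0+0+0+0+0+0+0+0+0 mod 2 = 0
  s[3] = (000000011111111)·(111101000010000) mod 2 = 0+0+0+0+0+0+0+0+0+0+1+0+0+0+0 mod 2 = 1
Syndrome = 1001
Column i of H is the binary representation of i, so the syndrome is the binary index of the flipped bit.
Read s = 1001 with s[0] as LSB: 1·2^0 + 0·2^1 + 0·2^2 + 1·2^3 = 9.
Error is at bit position 9.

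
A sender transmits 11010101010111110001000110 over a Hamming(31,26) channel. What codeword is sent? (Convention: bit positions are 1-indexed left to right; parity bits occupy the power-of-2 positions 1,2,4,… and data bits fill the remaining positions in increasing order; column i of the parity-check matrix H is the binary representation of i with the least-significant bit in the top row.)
Codeword c = d · G (mod 2), d = 11010101010111110001000110:
  c[0] = d·G[:,0] = (11010101010111110001000110)·(11011010101101010101010101) mod 2 = 1+1+0+1+0+0+0+0+0+0+0+1+0+1+0+1+0+0+0+1+0+0+0+1+0+0 mod 2 = 0
  c[1] = d·G[:,1] = (11010101010111110001000110)·(10110110011011001100110011) mod 2 = 1+0+0+1+0+1+0+0+0+1+0+0+1+1+0+0+0+0+0+0+0+0+0+0+1+0 mod 2 = 1
  c[2] = d·G[:,2] = (11010101010111110001000110)·(10000000000000000000000000) mod 2 = 1+0+0+0+0+0+0+0+0+0+0+0+0+0+0+0+0+0+0+0+0+0+0+0+0+0 mod 2 = 1
  c[3] = d·G[:,3] = (11010101010111110001000110)·(01110001111000111100001111) mod 2 = 0+1+0+1+0+0+0+1+0+1+0+0+0+0+1+1+0+0+0+0+0+0+0+1+1+0 mod 2 = 0
  c[4] = d·G[:,4] = (11010101010111110001000110)·(01000000000000000000000000) mod 2 = 0+1+0+0+0+0+0+0+0+0+0+0+0+0+0+0+0+0+0+0+0+0+0+0+0+0 mod 2 = 1
  c[5] = d·G[:,5] = (11010101010111110001000110)·(00100000000000000000000000) mod 2 = 0+0+0+0+0+0+0+0+0+0+0+0+0+0+0+0+0+0+0+0+0+0+0+0+0+0 mod 2 = 0
  c[6] = d·G[:,6] = (11010101010111110001000110)·(00010000000000000000000000) mod 2 = 0+0+0+1+0+0+0+0+0+0+0+0+0+0+0+0+0+0+0+0+0+0+0+0+0+0 mod 2 = 1
  c[7] = d·G[:,7] = (11010101010111110001000110)·(00001111111000000011111111) mod 2 = 0+0+0+0+0+1+0+1+0+1+0+0+0+0+0+0+0+0+0+1+0+0+0+1+1+0 mod 2 = 0
  c[8] = d·G[:,8] = (11010101010111110001000110)·(00001000000000000000000000) mod 2 = 0+0+0+0+0+0+0+0+0+0+0+0+0+0+0+0+0+0+0+0+0+0+0+0+0+0 mod 2 = 0
  c[9] = d·G[:,9] = (11010101010111110001000110)·(00000100000000000000000000) mod 2 = 0+0+0+0+0+1+0+0+0+0+0+0+0+0+0+0+0+0+0+0+0+0+0+0+0+0 mod 2 = 1
  c[10] = d·G[:,10] = (11010101010111110001000110)·(00000010000000000000000000) mod 2 = 0+0+0+0+0+0+0+0+0+0+0+0+0+0+0+0+0+0+0+0+0+0+0+0+0+0 mod 2 = 0
  c[11] = d·G[:,11] = (11010101010111110001000110)·(00000001000000000000000000) mod 2 = 0+0+0+0+0+0+0+1+0+0+0+0+0+0+0+0+0+0+0+0+0+0+0+0+0+0 mod 2 = 1
  c[12] = d·G[:,12] = (11010101010111110001000110)·(00000000100000000000000000) mod 2 = 0+0+0+0+0+0+0+0+0+0+0+0+0+0+0+0+0+0+0+0+0+0+0+0+0+0 mod 2 = 0
  c[13] = d·G[:,13] = (11010101010111110001000110)·(00000000010000000000000000) mod 2 = 0+0+0+0+0+0+0+0+0+1+0+0+0+0+0+0+0+0+0+0+0+0+0+0+0+0 mod 2 = 1
  c[14] = d·G[:,14] = (11010101010111110001000110)·(00000000001000000000000000) mod 2 = 0+0+0+0+0+0+0+0+0+0+0+0+0+0+0+0+0+0+0+0+0+0+0+0+0+0 mod 2 = 0
  c[15] = d·G[:,15] = (11010101010111110001000110)·(00000000000111111111111111) mod 2 = 0+0+0+0+0+0+0+0+0+0+0+1+1+1+1+1+0+0+0+1+0+0+0+1+1+0 mod 2 = 0
  c[16] = d·G[:,16] = (11010101010111110001000110)·(00000000000100000000000000) mod 2 = 0+0+0+0+0+0+0+0+0+0+0+1+0+0+0+0+0+0+0+0+0+0+0+0+0+0 mod 2 = 1
  c[17] = d·G[:,17] = (11010101010111110001000110)·(00000000000010000000000000) mod 2 = 0+0+0+0+0+0+0+0+0+0+0+0+1+0+0+0+0+0+0+0+0+0+0+0+0+0 mod 2 = 1
  c[18] = d·G[:,18] = (11010101010111110001000110)·(00000000000001000000000000) mod 2 = 0+0+0+0+0+0+0+0+0+0+0+0+0+1+0+0+0+0+0+0+0+0+0+0+0+0 mod 2 = 1
  c[19] = d·G[:,19] = (11010101010111110001000110)·(00000000000000100000000000) mod 2 = 0+0+0+0+0+0+0+0+0+0+0+0+0+0+1+0+0+0+0+0+0+0+0+0+0+0 mod 2 = 1
  c[20] = d·G[:,20] = (11010101010111110001000110)·(00000000000000010000000000) mod 2 = 0+0+0+0+0+0+0+0+0+0+0+0+0+0+0+1+0+0+0+0+0+0+0+0+0+0 mod 2 = 1
  c[21] = d·G[:,21] = (11010101010111110001000110)·(00000000000000001000000000) mod 2 = 0+0+0+0+0+0+0+0+0+0+0+0+0+0+0+0+0+0+0+0+0+0+0+0+0+0 mod 2 = 0
  c[22] = d·G[:,22] = (11010101010111110001000110)·(00000000000000000100000000) mod 2 = 0+0+0+0+0+0+0+0+0+0+0+0+0+0+0+0+0+0+0+0+0+0+0+0+0+0 mod 2 = 0
  c[23] = d·G[:,23] = (11010101010111110001000110)·(00000000000000000010000000) mod 2 = 0+0+0+0+0+0+0+0+0+0+0+0+0+0+0+0+0+0+0+0+0+0+0+0+0+0 mod 2 = 0
  c[24] = d·G[:,24] = (11010101010111110001000110)·(00000000000000000001000000) mod 2 = 0+0+0+0+0+0+0+0+0+0+0+0+0+0+0+0+0+0+0+1+0+0+0+0+0+0 mod 2 = 1
  c[25] = d·G[:,25] = (11010101010111110001000110)·(00000000000000000000100000) mod 2 = 0+0+0+0+0+0+0+0+0+0+0+0+0+0+0+0+0+0+0+0+0+0+0+0+0+0 mod 2 = 0
  c[26] = d·G[:,26] = (11010101010111110001000110)·(00000000000000000000010000) mod 2 = 0+0+0+0+0+0+0+0+0+0+0+0+0+0+0+0+0+0+0+0+0+0+0+0+0+0 mod 2 = 0
  c[27] = d·G[:,27] = (11010101010111110001000110)·(00000000000000000000001000) mod 2 = 0+0+0+0+0+0+0+0+0+0+0+0+0+0+0+0+0+0+0+0+0+0+0+0+0+0 mod 2 = 0
  c[28] = d·G[:,28] = (11010101010111110001000110)·(00000000000000000000000100) mod 2 = 0+0+0+0+0+0+0+0+0+0+0+0+0+0+0+0+0+0+0+0+0+0+0+1+0+0 mod 2 = 1
  c[29] = d·G[:,29] = (11010101010111110001000110)·(00000000000000000000000010) mod 2 = 0+0+0+0+0+0+0+0+0+0+0+0+0+0+0+0+0+0+0+0+0+0+0+0+1+0 mod 2 = 1
  c[30] = d·G[:,30] = (11010101010111110001000110)·(00000000000000000000000001) mod 2 = 0+0+0+0+0+0+0+0+0+0+0+0+0+0+0+0+0+0+0+0+0+0+0+0+0+0 mod 2 = 0
Codeword = 0110101001010100111110001000110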